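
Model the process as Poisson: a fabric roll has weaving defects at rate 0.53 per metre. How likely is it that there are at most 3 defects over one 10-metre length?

0.2254

Over the interval, μ = 0.53 × 10 = 5.3 (a 10-metre length = 10 metres).
P(N ≤ 3) = Σ_{j=0}^{3} e^(−μ) μ^j/j! ≈ 0.2254.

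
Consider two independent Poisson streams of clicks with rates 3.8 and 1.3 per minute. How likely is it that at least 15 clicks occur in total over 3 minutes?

0.5647

Independent Poisson processes superpose: combined rate λ = 3.8 + 1.3 = 5.1 per minute.
Over the interval, μ = 5.1 × 3 = 15.3 (3 minutes).
P(N ≥ 15) = 1 − P(N ≤ 14) ≈ 0.5647.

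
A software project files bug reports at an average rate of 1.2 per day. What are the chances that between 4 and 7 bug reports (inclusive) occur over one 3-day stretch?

Over the interval, μ = 1.2 × 3 = 3.6 (a 3-day stretch = 3 days).
P(4 ≤ N ≤ 7) = Σ_{j=4}^{7} e^(−3.6) · 3.6^j/j! ≈ 0.4540.

0.4540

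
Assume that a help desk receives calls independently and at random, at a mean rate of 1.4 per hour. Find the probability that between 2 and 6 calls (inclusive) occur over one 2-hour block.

Over the interval, μ = 1.4 × 2 = 2.8 (a 2-hour block = 2 hours).
P(2 ≤ N ≤ 6) = Σ_{j=2}^{6} e^(−2.8) · 2.8^j/j! ≈ 0.7445.

0.7445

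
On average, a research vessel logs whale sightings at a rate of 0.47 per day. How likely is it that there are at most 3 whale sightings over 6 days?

0.6875

Over the interval, μ = 0.47 × 6 = 2.82 (6 days).
P(N ≤ 3) = Σ_{j=0}^{3} e^(−μ) μ^j/j! ≈ 0.6875.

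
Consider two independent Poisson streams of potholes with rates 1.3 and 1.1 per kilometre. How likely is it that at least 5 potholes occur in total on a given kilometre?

0.0959

Independent Poisson processes superpose: combined rate λ = 1.3 + 1.1 = 2.4 per kilometre.
So μ = 2.4.
P(N ≥ 5) = 1 − P(N ≤ 4) ≈ 0.0959.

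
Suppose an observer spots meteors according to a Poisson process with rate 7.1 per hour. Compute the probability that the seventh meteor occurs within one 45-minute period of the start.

0.2867

Over the interval, μ = 7.1 × 0.75 = 5.325 (a 45-minute period = 0.75 hours).
The seventh arrival falls in the interval iff at least 7 events occur there: P(S_7 ≤ t) = P(N ≥ 7) = 1 − P(N ≤ 6) ≈ 0.2867.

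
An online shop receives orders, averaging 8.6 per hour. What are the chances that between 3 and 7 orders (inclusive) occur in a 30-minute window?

Over the interval, μ = 8.6 × 0.5 = 4.3 (a 30-minute window = 0.5 hours).
P(3 ≤ N ≤ 7) = Σ_{j=3}^{7} e^(−4.3) · 4.3^j/j! ≈ 0.7316.

0.7316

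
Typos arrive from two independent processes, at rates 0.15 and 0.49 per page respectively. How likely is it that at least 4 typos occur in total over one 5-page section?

0.3975

Independent Poisson processes superpose: combined rate λ = 0.15 + 0.49 = 0.64 per page.
Over the interval, μ = 0.64 × 5 = 3.2 (a 5-page section = 5 pages).
P(N ≥ 4) = 1 − P(N ≤ 3) ≈ 0.3975.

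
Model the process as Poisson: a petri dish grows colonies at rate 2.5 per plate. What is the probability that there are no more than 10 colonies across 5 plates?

0.2971

Over the interval, μ = 2.5 × 5 = 12.5 (5 plates).
P(N ≤ 10) = Σ_{j=0}^{10} e^(−μ) μ^j/j! ≈ 0.2971.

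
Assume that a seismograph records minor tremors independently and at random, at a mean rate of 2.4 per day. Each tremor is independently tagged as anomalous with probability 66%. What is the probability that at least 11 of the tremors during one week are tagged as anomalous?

Thinning: the tremors that are tagged as anomalous themselves form a Poisson process with rate 0.66 × 2.4 = 1.584 per day.
Over the interval, μ = 1.584 × 7 = 11.088 (a week = 7 days).
P(N ≥ 11) = 1 − P(N ≤ 10) ≈ 0.5506.

0.5506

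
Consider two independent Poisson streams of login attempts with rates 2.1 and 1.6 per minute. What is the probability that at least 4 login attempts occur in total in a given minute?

Independent Poisson processes superpose: combined rate λ = 2.1 + 1.6 = 3.7 per minute.
So μ = 3.7.
P(N ≥ 4) = 1 − P(N ≤ 3) ≈ 0.5058.

0.5058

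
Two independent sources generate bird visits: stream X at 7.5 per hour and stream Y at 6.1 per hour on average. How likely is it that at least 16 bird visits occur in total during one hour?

0.2917

Independent Poisson processes superpose: combined rate λ = 7.5 + 6.1 = 13.6 per hour.
So μ = 13.6.
P(N ≥ 16) = 1 − P(N ≤ 15) ≈ 0.2917.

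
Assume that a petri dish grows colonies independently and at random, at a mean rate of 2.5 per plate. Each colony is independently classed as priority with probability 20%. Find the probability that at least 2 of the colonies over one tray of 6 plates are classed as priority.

0.8009

Thinning: the colonies that are classed as priority themselves form a Poisson process with rate 0.2 × 2.5 = 0.5 per plate.
Over the interval, μ = 0.5 × 6 = 3 (a tray of 6 plates = 6 plates).
P(N ≥ 2) = 1 − P(N ≤ 1) ≈ 0.8009.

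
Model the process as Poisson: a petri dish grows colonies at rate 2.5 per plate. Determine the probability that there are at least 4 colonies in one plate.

0.2424

With mean μ = 2.5 per plate,
P(N ≥ 4) = 1 − P(N ≤ 3) = 1 − Σ_{j=0}^{3} e^(−μ) μ^j/j! ≈ 0.2424.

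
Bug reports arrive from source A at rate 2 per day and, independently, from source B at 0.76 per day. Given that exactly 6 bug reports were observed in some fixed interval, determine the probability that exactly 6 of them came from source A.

Given the total, each event is independently from source A with probability p = λ_A/(λ_A+λ_B) = 2/2.76 ≈ 0.7246.
So K ~ Binomial(6, 2/2.76): P(K = 6) = C(6,6) · (2/2.76)^6 · (0.76/2.76)^0 ≈ 0.1448.

0.1448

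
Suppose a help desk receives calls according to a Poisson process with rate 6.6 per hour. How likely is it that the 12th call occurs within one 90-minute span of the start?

Over the interval, μ = 6.6 × 1.5 = 9.9 (a 90-minute span = 1.5 hours).
The 12th arrival falls in the interval iff at least 12 events occur there: P(S_12 ≤ t) = P(N ≥ 12) = 1 − P(N ≤ 11) ≈ 0.2919.

0.2919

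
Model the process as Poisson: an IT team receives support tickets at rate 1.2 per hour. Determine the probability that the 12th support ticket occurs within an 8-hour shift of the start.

0.2588

Over the interval, μ = 1.2 × 8 = 9.6 (an 8-hour shift = 8 hours).
The 12th arrival falls in the interval iff at least 12 events occur there: P(S_12 ≤ t) = P(N ≥ 12) = 1 − P(N ≤ 11) ≈ 0.2588.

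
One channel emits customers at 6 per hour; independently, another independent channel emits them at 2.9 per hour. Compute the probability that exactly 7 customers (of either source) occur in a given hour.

0.1197

Independent Poisson processes superpose: combined rate λ = 6 + 2.9 = 8.9 per hour.
So μ = 8.9.
P(N = 7) = e^(−8.9) · 8.9^7/7! ≈ 0.1197.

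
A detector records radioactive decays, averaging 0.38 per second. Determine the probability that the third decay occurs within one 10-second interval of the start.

Over the interval, μ = 0.38 × 10 = 3.8 (a 10-second interval = 10 seconds).
The third arrival falls in the interval iff at least 3 events occur there: P(S_3 ≤ t) = P(N ≥ 3) = 1 − P(N ≤ 2) ≈ 0.7311.

0.7311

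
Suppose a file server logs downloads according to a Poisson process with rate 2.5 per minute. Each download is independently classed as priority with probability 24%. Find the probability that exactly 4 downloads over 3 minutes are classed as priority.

0.0723

Thinning: the downloads that are classed as priority themselves form a Poisson process with rate 0.24 × 2.5 = 0.6 per minute.
Over the interval, μ = 0.6 × 3 = 1.8 (3 minutes).
P(N = 4) = e^(−1.8) · 1.8^4/4! ≈ 0.0723.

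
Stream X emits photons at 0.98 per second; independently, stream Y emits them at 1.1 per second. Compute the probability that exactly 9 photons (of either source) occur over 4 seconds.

0.1282

Independent Poisson processes superpose: combined rate λ = 0.98 + 1.1 = 2.08 per second.
Over the interval, μ = 2.08 × 4 = 8.32 (4 seconds).
P(N = 9) = e^(−8.32) · 8.32^9/9! ≈ 0.1282.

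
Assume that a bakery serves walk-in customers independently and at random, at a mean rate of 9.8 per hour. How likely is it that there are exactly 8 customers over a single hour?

0.1170

With mean μ = 9.8 per hour,
P(N = 8) = e^(−μ) μ^8/8! = e^(−9.8) · 9.8^8/40320 ≈ 0.1170.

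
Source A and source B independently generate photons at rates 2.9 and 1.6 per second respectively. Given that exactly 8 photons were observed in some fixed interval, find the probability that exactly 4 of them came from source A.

Given the total, each event is independently from source A with probability p = λ_A/(λ_A+λ_B) = 2.9/4.5 ≈ 0.6444.
So K ~ Binomial(8, 2.9/4.5): P(K = 4) = C(8,4) · (2.9/4.5)^4 · (1.6/4.5)^4 ≈ 0.1930.

0.1930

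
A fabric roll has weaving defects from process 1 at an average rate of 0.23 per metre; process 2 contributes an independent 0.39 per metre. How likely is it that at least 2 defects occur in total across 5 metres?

Independent Poisson processes superpose: combined rate λ = 0.23 + 0.39 = 0.62 per metre.
Over the interval, μ = 0.62 × 5 = 3.1 (5 metres).
P(N ≥ 2) = 1 − P(N ≤ 1) ≈ 0.8153.

0.8153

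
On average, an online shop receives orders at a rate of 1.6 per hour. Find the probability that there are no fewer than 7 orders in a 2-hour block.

0.0446

Over the interval, μ = 1.6 × 2 = 3.2 (a 2-hour block = 2 hours).
P(N ≥ 7) = 1 − P(N ≤ 6) = 1 − Σ_{j=0}^{6} e^(−μ) μ^j/j! ≈ 0.0446.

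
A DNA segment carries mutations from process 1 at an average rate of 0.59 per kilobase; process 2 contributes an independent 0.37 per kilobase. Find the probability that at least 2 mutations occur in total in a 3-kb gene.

0.7822

Independent Poisson processes superpose: combined rate λ = 0.59 + 0.37 = 0.96 per kilobase.
Over the interval, μ = 0.96 × 3 = 2.88 (a 3-kb gene = 3 kilobases).
P(N ≥ 2) = 1 − P(N ≤ 1) ≈ 0.7822.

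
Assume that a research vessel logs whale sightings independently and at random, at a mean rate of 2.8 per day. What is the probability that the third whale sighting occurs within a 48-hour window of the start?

Over the interval, μ = 2.8 × 2 = 5.6 (a 48-hour window = 2 days).
The third arrival falls in the interval iff at least 3 events occur there: P(S_3 ≤ t) = P(N ≥ 3) = 1 − P(N ≤ 2) ≈ 0.9176.

0.9176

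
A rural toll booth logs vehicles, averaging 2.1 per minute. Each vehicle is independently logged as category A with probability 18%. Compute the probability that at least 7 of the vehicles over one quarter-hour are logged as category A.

0.3409

Thinning: the vehicles that are logged as category A themselves form a Poisson process with rate 0.18 × 2.1 = 0.378 per minute.
Over the interval, μ = 0.378 × 15 = 5.67 (a quarter-hour = 15 minutes).
P(N ≥ 7) = 1 − P(N ≤ 6) ≈ 0.3409.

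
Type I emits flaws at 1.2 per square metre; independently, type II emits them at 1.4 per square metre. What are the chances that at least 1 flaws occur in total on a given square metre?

0.9257

Independent Poisson processes superpose: combined rate λ = 1.2 + 1.4 = 2.6 per square metre.
So μ = 2.6.
P(N ≥ 1) = 1 − P(N ≤ 0) ≈ 0.9257.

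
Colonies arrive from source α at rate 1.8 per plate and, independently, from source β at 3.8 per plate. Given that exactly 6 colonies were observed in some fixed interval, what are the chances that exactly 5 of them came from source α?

0.0140

Given the total, each event is independently from source α with probability p = λ_α/(λ_α+λ_β) = 1.8/5.6 ≈ 0.3214.
So K ~ Binomial(6, 1.8/5.6): P(K = 5) = C(6,5) · (1.8/5.6)^5 · (3.8/5.6)^1 ≈ 0.0140.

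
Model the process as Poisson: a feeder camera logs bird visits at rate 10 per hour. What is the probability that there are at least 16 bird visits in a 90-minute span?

0.4319

Over the interval, μ = 10 × 1.5 = 15 (a 90-minute span = 1.5 hours).
P(N ≥ 16) = 1 − P(N ≤ 15) = 1 − Σ_{j=0}^{15} e^(−μ) μ^j/j! ≈ 0.4319.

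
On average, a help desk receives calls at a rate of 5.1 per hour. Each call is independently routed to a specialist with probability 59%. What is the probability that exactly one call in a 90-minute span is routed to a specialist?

Thinning: the calls that are routed to a specialist themselves form a Poisson process with rate 0.59 × 5.1 = 3.009 per hour.
Over the interval, μ = 3.009 × 1.5 = 4.5135 (a 90-minute span = 1.5 hours).
P(N = 1) = e^(−4.5135) · 4.5135^1/1! ≈ 0.0495.

0.0495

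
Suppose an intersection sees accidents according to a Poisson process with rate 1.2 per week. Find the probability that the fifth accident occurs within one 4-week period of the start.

0.5237

Over the interval, μ = 1.2 × 4 = 4.8 (a 4-week period = 4 weeks).
The fifth arrival falls in the interval iff at least 5 events occur there: P(S_5 ≤ t) = P(N ≥ 5) = 1 − P(N ≤ 4) ≈ 0.5237.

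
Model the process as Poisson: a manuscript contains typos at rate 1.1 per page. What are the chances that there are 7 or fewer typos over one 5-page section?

Over the interval, μ = 1.1 × 5 = 5.5 (a 5-page section = 5 pages).
P(N ≤ 7) = Σ_{j=0}^{7} e^(−μ) μ^j/j! ≈ 0.8095.

0.8095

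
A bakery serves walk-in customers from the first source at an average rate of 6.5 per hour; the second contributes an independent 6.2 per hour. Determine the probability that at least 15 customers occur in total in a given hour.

0.2946

Independent Poisson processes superpose: combined rate λ = 6.5 + 6.2 = 12.7 per hour.
So μ = 12.7.
P(N ≥ 15) = 1 − P(N ≤ 14) ≈ 0.2946.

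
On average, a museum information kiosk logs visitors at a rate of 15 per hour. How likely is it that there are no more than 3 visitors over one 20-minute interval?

0.2650

Over the interval, μ = 15 × 1/3 = 5 (a 20-minute interval = 1/3 hours).
P(N ≤ 3) = Σ_{j=0}^{3} e^(−μ) μ^j/j! ≈ 0.2650.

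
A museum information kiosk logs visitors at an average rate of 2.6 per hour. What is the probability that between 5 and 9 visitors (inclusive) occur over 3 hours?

Over the interval, μ = 2.6 × 3 = 7.8 (3 hours).
P(5 ≤ N ≤ 9) = Σ_{j=5}^{9} e^(−7.8) · 7.8^j/j! ≈ 0.6294.

0.6294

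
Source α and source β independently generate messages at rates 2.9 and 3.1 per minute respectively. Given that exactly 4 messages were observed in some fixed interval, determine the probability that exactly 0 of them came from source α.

0.0713

Given the total, each event is independently from source α with probability p = λ_α/(λ_α+λ_β) = 2.9/6 ≈ 0.4833.
So K ~ Binomial(4, 2.9/6): P(K = 0) = C(4,0) · (2.9/6)^0 · (3.1/6)^4 ≈ 0.0713.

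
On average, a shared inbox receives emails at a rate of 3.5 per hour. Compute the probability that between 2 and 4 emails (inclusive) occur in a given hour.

0.5896

With mean μ = 3.5 per hour,
P(2 ≤ N ≤ 4) = Σ_{j=2}^{4} e^(−3.5) · 3.5^j/j! ≈ 0.5896.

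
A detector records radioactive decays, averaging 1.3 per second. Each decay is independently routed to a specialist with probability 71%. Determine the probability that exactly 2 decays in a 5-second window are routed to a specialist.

Thinning: the decays that are routed to a specialist themselves form a Poisson process with rate 0.71 × 1.3 = 0.923 per second.
Over the interval, μ = 0.923 × 5 = 4.615 (a 5-second window = 5 seconds).
P(N = 2) = e^(−4.615) · 4.615^2/2! ≈ 0.1054.

0.1054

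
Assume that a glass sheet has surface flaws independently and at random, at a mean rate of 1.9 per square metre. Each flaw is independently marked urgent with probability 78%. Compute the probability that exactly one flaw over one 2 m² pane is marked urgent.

Thinning: the flaws that are marked urgent themselves form a Poisson process with rate 0.78 × 1.9 = 1.482 per square metre.
Over the interval, μ = 1.482 × 2 = 2.964 (a 2 m² pane = 2 square metres).
P(N = 1) = e^(−2.964) · 2.964^1/1! ≈ 0.1530.

0.1530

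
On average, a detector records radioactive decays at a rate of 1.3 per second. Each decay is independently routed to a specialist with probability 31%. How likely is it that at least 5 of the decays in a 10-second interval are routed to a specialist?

Thinning: the decays that are routed to a specialist themselves form a Poisson process with rate 0.31 × 1.3 = 0.403 per second.
Over the interval, μ = 0.403 × 10 = 4.03 (a 10-second interval = 10 seconds).
P(N ≥ 5) = 1 − P(N ≤ 4) ≈ 0.3770.

0.3770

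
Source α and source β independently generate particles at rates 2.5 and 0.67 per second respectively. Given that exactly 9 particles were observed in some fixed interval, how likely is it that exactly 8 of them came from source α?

Given the total, each event is independently from source α with probability p = λ_α/(λ_α+λ_β) = 2.5/3.17 ≈ 0.7886.
So K ~ Binomial(9, 2.5/3.17): P(K = 8) = C(9,8) · (2.5/3.17)^8 · (0.67/3.17)^1 ≈ 0.2846.

0.2846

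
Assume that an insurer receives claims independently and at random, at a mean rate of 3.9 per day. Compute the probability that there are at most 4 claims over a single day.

With mean μ = 3.9 per day,
P(N ≤ 4) = Σ_{j=0}^{4} e^(−μ) μ^j/j! ≈ 0.6484.

0.6484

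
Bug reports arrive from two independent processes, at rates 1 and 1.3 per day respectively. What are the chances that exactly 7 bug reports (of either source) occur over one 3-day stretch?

0.1489

Independent Poisson processes superpose: combined rate λ = 1 + 1.3 = 2.3 per day.
Over the interval, μ = 2.3 × 3 = 6.9 (a 3-day stretch = 3 days).
P(N = 7) = e^(−6.9) · 6.9^7/7! ≈ 0.1489.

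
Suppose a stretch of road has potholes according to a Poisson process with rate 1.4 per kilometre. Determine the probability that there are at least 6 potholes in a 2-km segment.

Over the interval, μ = 1.4 × 2 = 2.8 (a 2-km segment = 2 kilometres).
P(N ≥ 6) = 1 − P(N ≤ 5) = 1 − Σ_{j=0}^{5} e^(−μ) μ^j/j! ≈ 0.0651.

0.0651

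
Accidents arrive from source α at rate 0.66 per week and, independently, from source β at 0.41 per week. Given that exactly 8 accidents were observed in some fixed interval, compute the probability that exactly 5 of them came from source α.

Given the total, each event is independently from source α with probability p = λ_α/(λ_α+λ_β) = 0.66/1.07 ≈ 0.6168.
So K ~ Binomial(8, 0.66/1.07): P(K = 5) = C(8,5) · (0.66/1.07)^5 · (0.41/1.07)^3 ≈ 0.2813.

0.2813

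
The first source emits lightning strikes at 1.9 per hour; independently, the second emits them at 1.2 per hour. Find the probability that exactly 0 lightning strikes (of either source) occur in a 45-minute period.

Independent Poisson processes superpose: combined rate λ = 1.9 + 1.2 = 3.1 per hour.
Over the interval, μ = 3.1 × 0.75 = 2.325 (a 45-minute period = 0.75 hours).
P(N = 0) = e^(−2.325) · 2.325^0/0! ≈ 0.0978.

0.0978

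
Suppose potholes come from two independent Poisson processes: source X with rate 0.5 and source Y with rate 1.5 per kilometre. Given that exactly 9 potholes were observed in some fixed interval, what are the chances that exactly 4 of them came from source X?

Given the total, each event is independently from source X with probability p = λ_X/(λ_X+λ_Y) = 0.5/2 = 0.2500.
So K ~ Binomial(9, 0.5/2): P(K = 4) = C(9,4) · (0.5/2)^4 · (1.5/2)^5 ≈ 0.1168.

0.1168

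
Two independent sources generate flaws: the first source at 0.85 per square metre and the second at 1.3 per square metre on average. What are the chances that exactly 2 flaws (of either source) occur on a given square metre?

Independent Poisson processes superpose: combined rate λ = 0.85 + 1.3 = 2.15 per square metre.
So μ = 2.15.
P(N = 2) = e^(−2.15) · 2.15^2/2! ≈ 0.2692.

0.2692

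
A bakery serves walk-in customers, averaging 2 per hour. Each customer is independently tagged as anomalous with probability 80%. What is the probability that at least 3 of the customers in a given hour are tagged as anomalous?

0.2166

Thinning: the customers that are tagged as anomalous themselves form a Poisson process with rate 0.8 × 2 = 1.6 per hour.
So μ = 1.6.
P(N ≥ 3) = 1 − P(N ≤ 2) ≈ 0.2166.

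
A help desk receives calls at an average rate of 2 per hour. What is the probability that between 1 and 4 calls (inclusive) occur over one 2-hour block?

Over the interval, μ = 2 × 2 = 4 (a 2-hour block = 2 hours).
P(1 ≤ N ≤ 4) = Σ_{j=1}^{4} e^(−4) · 4^j/j! ≈ 0.6105.

0.6105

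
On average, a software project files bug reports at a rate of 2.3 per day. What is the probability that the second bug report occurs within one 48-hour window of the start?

0.9437

Over the interval, μ = 2.3 × 2 = 4.6 (a 48-hour window = 2 days).
The second arrival falls in the interval iff at least 2 events occur there: P(S_2 ≤ t) = P(N ≥ 2) = 1 − P(N ≤ 1) ≈ 0.9437.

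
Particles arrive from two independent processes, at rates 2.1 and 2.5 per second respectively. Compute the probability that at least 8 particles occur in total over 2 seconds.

Independent Poisson processes superpose: combined rate λ = 2.1 + 2.5 = 4.6 per second.
Over the interval, μ = 4.6 × 2 = 9.2 (2 seconds).
P(N ≥ 8) = 1 − P(N ≤ 7) ≈ 0.6990.

0.6990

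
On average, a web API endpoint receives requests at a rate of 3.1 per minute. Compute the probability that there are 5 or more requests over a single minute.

0.2018

With mean μ = 3.1 per minute,
P(N ≥ 5) = 1 − P(N ≤ 4) = 1 − Σ_{j=0}^{4} e^(−μ) μ^j/j! ≈ 0.2018.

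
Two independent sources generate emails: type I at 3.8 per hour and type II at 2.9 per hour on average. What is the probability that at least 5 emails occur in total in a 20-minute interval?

0.0762

Independent Poisson processes superpose: combined rate λ = 3.8 + 2.9 = 6.7 per hour.
Over the interval, μ = 6.7 × 1/3 ≈ 2.23333 (a 20-minute interval = 1/3 hours).
P(N ≥ 5) = 1 − P(N ≤ 4) ≈ 0.0762.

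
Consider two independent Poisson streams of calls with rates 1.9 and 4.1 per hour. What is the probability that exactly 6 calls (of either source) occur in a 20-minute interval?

Independent Poisson processes superpose: combined rate λ = 1.9 + 4.1 = 6 per hour.
Over the interval, μ = 6 × 1/3 = 2 (a 20-minute interval = 1/3 hours).
P(N = 6) = e^(−2) · 2^6/6! ≈ 0.0120.

0.0120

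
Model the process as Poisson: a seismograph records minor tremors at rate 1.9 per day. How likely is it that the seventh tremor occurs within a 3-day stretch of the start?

Over the interval, μ = 1.9 × 3 = 5.7 (a 3-day stretch = 3 days).
The seventh arrival falls in the interval iff at least 7 events occur there: P(S_7 ≤ t) = P(N ≥ 7) = 1 − P(N ≤ 6) ≈ 0.3456.

0.3456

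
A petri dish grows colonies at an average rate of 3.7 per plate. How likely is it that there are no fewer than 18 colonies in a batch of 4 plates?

Over the interval, μ = 3.7 × 4 = 14.8 (a batch of 4 plates = 4 plates).
P(N ≥ 18) = 1 − P(N ≤ 17) = 1 − Σ_{j=0}^{17} e^(−μ) μ^j/j! ≈ 0.2344.

0.2344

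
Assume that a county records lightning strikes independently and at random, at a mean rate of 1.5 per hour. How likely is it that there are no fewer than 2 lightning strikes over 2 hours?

0.8009

Over the interval, μ = 1.5 × 2 = 3 (2 hours).
P(N ≥ 2) = 1 − P(N ≤ 1) = 1 − Σ_{j=0}^{1} e^(−μ) μ^j/j! ≈ 0.8009.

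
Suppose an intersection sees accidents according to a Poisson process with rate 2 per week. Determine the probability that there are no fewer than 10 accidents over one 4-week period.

0.2834

Over the interval, μ = 2 × 4 = 8 (a 4-week period = 4 weeks).
P(N ≥ 10) = 1 − P(N ≤ 9) = 1 − Σ_{j=0}^{9} e^(−μ) μ^j/j! ≈ 0.2834.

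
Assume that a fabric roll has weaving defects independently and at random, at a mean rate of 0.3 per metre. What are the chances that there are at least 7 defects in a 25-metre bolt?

Over the interval, μ = 0.3 × 25 = 7.5 (a 25-metre bolt = 25 metres).
P(N ≥ 7) = 1 − P(N ≤ 6) = 1 − Σ_{j=0}^{6} e^(−μ) μ^j/j! ≈ 0.6218.

0.6218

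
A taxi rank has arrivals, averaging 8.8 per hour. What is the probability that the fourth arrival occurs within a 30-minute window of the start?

Over the interval, μ = 8.8 × 0.5 = 4.4 (a 30-minute window = 0.5 hours).
The fourth arrival falls in the interval iff at least 4 events occur there: P(S_4 ≤ t) = P(N ≥ 4) = 1 − P(N ≤ 3) ≈ 0.6406.

0.6406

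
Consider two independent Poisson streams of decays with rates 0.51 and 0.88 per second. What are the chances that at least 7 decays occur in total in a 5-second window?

Independent Poisson processes superpose: combined rate λ = 0.51 + 0.88 = 1.39 per second.
Over the interval, μ = 1.39 × 5 = 6.95 (a 5-second window = 5 seconds).
P(N ≥ 7) = 1 − P(N ≤ 6) ≈ 0.5428.

0.5428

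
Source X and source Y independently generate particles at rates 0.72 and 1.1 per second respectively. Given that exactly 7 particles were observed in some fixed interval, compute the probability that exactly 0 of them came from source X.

Given the total, each event is independently from source X with probability p = λ_X/(λ_X+λ_Y) = 0.72/1.82 ≈ 0.3956.
So K ~ Binomial(7, 0.72/1.82): P(K = 0) = C(7,0) · (0.72/1.82)^0 · (1.1/1.82)^7 ≈ 0.0295.

0.0295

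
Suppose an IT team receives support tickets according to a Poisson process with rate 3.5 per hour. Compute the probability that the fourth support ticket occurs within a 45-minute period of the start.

Over the interval, μ = 3.5 × 0.75 = 2.625 (a 45-minute period = 0.75 hours).
The fourth arrival falls in the interval iff at least 4 events occur there: P(S_4 ≤ t) = P(N ≥ 4) = 1 − P(N ≤ 3) ≈ 0.2694.

0.2694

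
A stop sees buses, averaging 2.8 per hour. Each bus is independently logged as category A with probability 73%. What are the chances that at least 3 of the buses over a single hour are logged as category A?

Thinning: the buses that are logged as category A themselves form a Poisson process with rate 0.73 × 2.8 = 2.044 per hour.
So μ = 2.044.
P(N ≥ 3) = 1 − P(N ≤ 2) ≈ 0.3352.

0.3352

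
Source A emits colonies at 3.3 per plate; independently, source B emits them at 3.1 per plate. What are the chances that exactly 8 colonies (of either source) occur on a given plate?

0.1160

Independent Poisson processes superpose: combined rate λ = 3.3 + 3.1 = 6.4 per plate.
So μ = 6.4.
P(N = 8) = e^(−6.4) · 6.4^8/8! ≈ 0.1160.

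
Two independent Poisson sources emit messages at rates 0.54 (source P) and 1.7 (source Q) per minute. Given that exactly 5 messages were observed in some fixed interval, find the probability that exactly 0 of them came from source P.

Given the total, each event is independently from source P with probability p = λ_P/(λ_P+λ_Q) = 0.54/2.24 ≈ 0.2411.
So K ~ Binomial(5, 0.54/2.24): P(K = 0) = C(5,0) · (0.54/2.24)^0 · (1.7/2.24)^5 ≈ 0.2518.

0.2518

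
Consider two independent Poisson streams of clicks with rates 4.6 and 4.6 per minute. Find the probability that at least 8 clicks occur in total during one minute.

Independent Poisson processes superpose: combined rate λ = 4.6 + 4.6 = 9.2 per minute.
So μ = 9.2.
P(N ≥ 8) = 1 − P(N ≤ 7) ≈ 0.6990.

0.6990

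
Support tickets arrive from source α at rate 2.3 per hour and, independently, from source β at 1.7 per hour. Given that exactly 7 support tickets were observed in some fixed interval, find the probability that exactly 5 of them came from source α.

0.2384

Given the total, each event is independently from source α with probability p = λ_α/(λ_α+λ_β) = 2.3/4 = 0.5750.
So K ~ Binomial(7, 2.3/4): P(K = 5) = C(7,5) · (2.3/4)^5 · (1.7/4)^2 ≈ 0.2384.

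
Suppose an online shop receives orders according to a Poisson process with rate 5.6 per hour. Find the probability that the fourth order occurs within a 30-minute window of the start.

Over the interval, μ = 5.6 × 0.5 = 2.8 (a 30-minute window = 0.5 hours).
The fourth arrival falls in the interval iff at least 4 events occur there: P(S_4 ≤ t) = P(N ≥ 4) = 1 − P(N ≤ 3) ≈ 0.3081.

0.3081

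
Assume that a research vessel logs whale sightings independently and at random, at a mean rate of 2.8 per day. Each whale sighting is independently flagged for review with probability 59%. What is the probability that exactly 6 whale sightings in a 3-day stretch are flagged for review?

0.1449

Thinning: the whale sightings that are flagged for review themselves form a Poisson process with rate 0.59 × 2.8 = 1.652 per day.
Over the interval, μ = 1.652 × 3 = 4.956 (a 3-day stretch = 3 days).
P(N = 6) = e^(−4.956) · 4.956^6/6! ≈ 0.1449.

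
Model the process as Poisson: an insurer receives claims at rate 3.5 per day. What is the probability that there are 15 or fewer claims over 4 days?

0.6694

Over the interval, μ = 3.5 × 4 = 14 (4 days).
P(N ≤ 15) = Σ_{j=0}^{15} e^(−μ) μ^j/j! ≈ 0.6694.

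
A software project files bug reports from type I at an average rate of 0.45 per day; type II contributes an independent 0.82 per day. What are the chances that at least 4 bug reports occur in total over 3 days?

Independent Poisson processes superpose: combined rate λ = 0.45 + 0.82 = 1.27 per day.
Over the interval, μ = 1.27 × 3 = 3.81 (3 days).
P(N ≥ 4) = 1 − P(N ≤ 3) ≈ 0.5286.

0.5286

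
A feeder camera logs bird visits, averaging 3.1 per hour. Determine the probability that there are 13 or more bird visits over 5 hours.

0.7717

Over the interval, μ = 3.1 × 5 = 15.5 (5 hours).
P(N ≥ 13) = 1 − P(N ≤ 12) = 1 − Σ_{j=0}^{12} e^(−μ) μ^j/j! ≈ 0.7717.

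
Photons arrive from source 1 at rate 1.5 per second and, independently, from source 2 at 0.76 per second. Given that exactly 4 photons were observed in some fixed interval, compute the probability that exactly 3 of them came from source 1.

Given the total, each event is independently from source 1 with probability p = λ_1/(λ_1+λ_2) = 1.5/2.26 ≈ 0.6637.
So K ~ Binomial(4, 1.5/2.26): P(K = 3) = C(4,3) · (1.5/2.26)^3 · (0.76/2.26)^1 ≈ 0.3933.

0.3933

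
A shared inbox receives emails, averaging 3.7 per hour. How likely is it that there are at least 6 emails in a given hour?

With mean μ = 3.7 per hour,
P(N ≥ 6) = 1 − P(N ≤ 5) = 1 − Σ_{j=0}^{5} e^(−μ) μ^j/j! ≈ 0.1699.

0.1699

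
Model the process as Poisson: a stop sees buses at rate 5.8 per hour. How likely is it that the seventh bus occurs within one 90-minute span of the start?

0.7645

Over the interval, μ = 5.8 × 1.5 = 8.7 (a 90-minute span = 1.5 hours).
The seventh arrival falls in the interval iff at least 7 events occur there: P(S_7 ≤ t) = P(N ≥ 7) = 1 − P(N ≤ 6) ≈ 0.7645.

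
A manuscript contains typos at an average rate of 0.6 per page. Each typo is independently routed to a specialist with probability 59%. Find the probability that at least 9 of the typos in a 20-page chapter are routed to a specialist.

Thinning: the typos that are routed to a specialist themselves form a Poisson process with rate 0.59 × 0.6 = 0.354 per page.
Over the interval, μ = 0.354 × 20 = 7.08 (a 20-page chapter = 20 pages).
P(N ≥ 9) = 1 − P(N ≤ 8) ≈ 0.2814.

0.2814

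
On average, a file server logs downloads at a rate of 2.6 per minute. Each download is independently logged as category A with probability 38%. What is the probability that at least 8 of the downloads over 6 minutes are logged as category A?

Thinning: the downloads that are logged as category A themselves form a Poisson process with rate 0.38 × 2.6 = 0.988 per minute.
Over the interval, μ = 0.988 × 6 = 5.928 (6 minutes).
P(N ≥ 8) = 1 − P(N ≤ 7) ≈ 0.2462.

0.2462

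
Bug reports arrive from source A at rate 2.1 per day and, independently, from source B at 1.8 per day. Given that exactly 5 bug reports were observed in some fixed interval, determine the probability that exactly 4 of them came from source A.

0.1940

Given the total, each event is independently from source A with probability p = λ_A/(λ_A+λ_B) = 2.1/3.9 ≈ 0.5385.
So K ~ Binomial(5, 2.1/3.9): P(K = 4) = C(5,4) · (2.1/3.9)^4 · (1.8/3.9)^1 ≈ 0.1940.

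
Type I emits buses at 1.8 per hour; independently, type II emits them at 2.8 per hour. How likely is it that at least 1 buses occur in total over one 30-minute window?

0.8997

Independent Poisson processes superpose: combined rate λ = 1.8 + 2.8 = 4.6 per hour.
Over the interval, μ = 4.6 × 0.5 = 2.3 (a 30-minute window = 0.5 hours).
P(N ≥ 1) = 1 − P(N ≤ 0) ≈ 0.8997.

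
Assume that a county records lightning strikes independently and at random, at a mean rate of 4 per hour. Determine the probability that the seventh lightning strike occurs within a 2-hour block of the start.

Over the interval, μ = 4 × 2 = 8 (a 2-hour block = 2 hours).
The seventh arrival falls in the interval iff at least 7 events occur there: P(S_7 ≤ t) = P(N ≥ 7) = 1 − P(N ≤ 6) ≈ 0.6866.

0.6866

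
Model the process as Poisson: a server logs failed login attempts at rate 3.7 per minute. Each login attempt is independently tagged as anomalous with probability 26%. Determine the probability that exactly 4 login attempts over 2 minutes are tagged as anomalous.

Thinning: the login attempts that are tagged as anomalous themselves form a Poisson process with rate 0.26 × 3.7 = 0.962 per minute.
Over the interval, μ = 0.962 × 2 = 1.924 (2 minutes).
P(N = 4) = e^(−1.924) · 1.924^4/4! ≈ 0.0834.

0.0834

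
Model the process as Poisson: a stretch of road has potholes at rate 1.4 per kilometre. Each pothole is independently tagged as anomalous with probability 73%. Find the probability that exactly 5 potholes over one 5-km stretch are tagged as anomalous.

0.1753

Thinning: the potholes that are tagged as anomalous themselves form a Poisson process with rate 0.73 × 1.4 = 1.022 per kilometre.
Over the interval, μ = 1.022 × 5 = 5.11 (a 5-km stretch = 5 kilometres).
P(N = 5) = e^(−5.11) · 5.11^5/5! ≈ 0.1753.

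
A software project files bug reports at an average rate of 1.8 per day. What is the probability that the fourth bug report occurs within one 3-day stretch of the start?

0.7867

Over the interval, μ = 1.8 × 3 = 5.4 (a 3-day stretch = 3 days).
The fourth arrival falls in the interval iff at least 4 events occur there: P(S_4 ≤ t) = P(N ≥ 4) = 1 − P(N ≤ 3) ≈ 0.7867.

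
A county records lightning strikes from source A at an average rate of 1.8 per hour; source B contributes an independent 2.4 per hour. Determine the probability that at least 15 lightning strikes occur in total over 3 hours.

Independent Poisson processes superpose: combined rate λ = 1.8 + 2.4 = 4.2 per hour.
Over the interval, μ = 4.2 × 3 = 12.6 (3 hours).
P(N ≥ 15) = 1 − P(N ≤ 14) ≈ 0.2847.

0.2847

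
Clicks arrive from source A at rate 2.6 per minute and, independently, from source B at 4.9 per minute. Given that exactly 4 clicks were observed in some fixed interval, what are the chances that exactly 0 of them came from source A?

0.1822

Given the total, each event is independently from source A with probability p = λ_A/(λ_A+λ_B) = 2.6/7.5 ≈ 0.3467.
So K ~ Binomial(4, 2.6/7.5): P(K = 0) = C(4,0) · (2.6/7.5)^0 · (4.9/7.5)^4 ≈ 0.1822.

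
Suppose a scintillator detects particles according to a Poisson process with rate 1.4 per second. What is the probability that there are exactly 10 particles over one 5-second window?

0.0710

Over the interval, μ = 1.4 × 5 = 7 (a 5-second window = 5 seconds).
P(N = 10) = e^(−μ) μ^10/10! = e^(−7) · 7^10/3628800 ≈ 0.0710.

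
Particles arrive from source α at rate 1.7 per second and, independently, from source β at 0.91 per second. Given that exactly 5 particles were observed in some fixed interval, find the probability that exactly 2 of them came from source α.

Given the total, each event is independently from source α with probability p = λ_α/(λ_α+λ_β) = 1.7/2.61 ≈ 0.6513.
So K ~ Binomial(5, 1.7/2.61): P(K = 2) = C(5,2) · (1.7/2.61)^2 · (0.91/2.61)^3 ≈ 0.1798.

0.1798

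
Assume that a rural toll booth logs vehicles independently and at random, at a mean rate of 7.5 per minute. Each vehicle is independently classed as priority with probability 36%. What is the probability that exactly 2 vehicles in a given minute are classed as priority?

0.2450

Thinning: the vehicles that are classed as priority themselves form a Poisson process with rate 0.36 × 7.5 = 2.7 per minute.
So μ = 2.7.
P(N = 2) = e^(−2.7) · 2.7^2/2! ≈ 0.2450.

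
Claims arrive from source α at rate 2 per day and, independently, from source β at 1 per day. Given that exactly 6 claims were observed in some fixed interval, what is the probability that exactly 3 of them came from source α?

0.2195

Given the total, each event is independently from source α with probability p = λ_α/(λ_α+λ_β) = 2/3 ≈ 0.6667.
So K ~ Binomial(6, 2/3): P(K = 3) = C(6,3) · (2/3)^3 · (1/3)^3 ≈ 0.2195.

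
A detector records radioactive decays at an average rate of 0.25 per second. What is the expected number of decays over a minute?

E[N] = λt = 0.25 × 60 = 15 (a minute = 60 seconds).

15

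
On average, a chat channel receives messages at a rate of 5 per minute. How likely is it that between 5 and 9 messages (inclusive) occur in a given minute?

With mean μ = 5 per minute,
P(5 ≤ N ≤ 9) = Σ_{j=5}^{9} e^(−5) · 5^j/j! ≈ 0.5277.

0.5277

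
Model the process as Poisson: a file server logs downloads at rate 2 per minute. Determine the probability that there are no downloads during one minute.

With mean μ = 2 per minute,
P(N = 0) = e^(−μ) μ^0/0! = e^(−2) · 2^0/1 ≈ 0.1353.

0.1353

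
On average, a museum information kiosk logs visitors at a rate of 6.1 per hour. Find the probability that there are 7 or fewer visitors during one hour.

With mean μ = 6.1 per hour,
P(N ≤ 7) = Σ_{j=0}^{7} e^(−μ) μ^j/j! ≈ 0.7301.

0.7301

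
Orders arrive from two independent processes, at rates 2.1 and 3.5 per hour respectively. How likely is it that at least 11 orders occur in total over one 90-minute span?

Independent Poisson processes superpose: combined rate λ = 2.1 + 3.5 = 5.6 per hour.
Over the interval, μ = 5.6 × 1.5 = 8.4 (a 90-minute span = 1.5 hours).
P(N ≥ 11) = 1 − P(N ≤ 10) ≈ 0.2257.

0.2257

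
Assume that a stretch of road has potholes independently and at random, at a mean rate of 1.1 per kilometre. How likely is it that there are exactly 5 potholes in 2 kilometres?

Over the interval, μ = 1.1 × 2 = 2.2 (2 kilometres).
P(N = 5) = e^(−μ) μ^5/5! = e^(−2.2) · 2.2^5/120 ≈ 0.0476.

0.0476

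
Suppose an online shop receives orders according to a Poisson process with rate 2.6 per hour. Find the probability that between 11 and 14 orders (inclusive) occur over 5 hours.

Over the interval, μ = 2.6 × 5 = 13 (5 hours).
P(11 ≤ N ≤ 14) = Σ_{j=11}^{14} e^(−13) · 13^j/j! ≈ 0.4234.

0.4234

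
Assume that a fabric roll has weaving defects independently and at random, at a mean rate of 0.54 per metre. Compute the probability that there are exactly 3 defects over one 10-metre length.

Over the interval, μ = 0.54 × 10 = 5.4 (a 10-metre length = 10 metres).
P(N = 3) = e^(−μ) μ^3/3! = e^(−5.4) · 5.4^3/6 ≈ 0.1185.

0.1185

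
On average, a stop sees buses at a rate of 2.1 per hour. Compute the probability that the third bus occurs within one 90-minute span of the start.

0.6096

Over the interval, μ = 2.1 × 1.5 = 3.15 (a 90-minute span = 1.5 hours).
The third arrival falls in the interval iff at least 3 events occur there: P(S_3 ≤ t) = P(N ≥ 3) = 1 − P(N ≤ 2) ≈ 0.6096.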